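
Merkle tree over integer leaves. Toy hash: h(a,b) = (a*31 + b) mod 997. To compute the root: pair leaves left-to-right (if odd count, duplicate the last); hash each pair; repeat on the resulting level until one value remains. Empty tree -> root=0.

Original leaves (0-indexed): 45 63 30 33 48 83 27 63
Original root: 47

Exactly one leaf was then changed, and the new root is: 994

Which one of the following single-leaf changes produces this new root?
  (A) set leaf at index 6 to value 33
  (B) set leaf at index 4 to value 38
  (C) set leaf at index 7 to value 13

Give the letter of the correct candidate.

Answer: C

Derivation:
Original leaves: [45, 63, 30, 33, 48, 83, 27, 63]
Target new root: 994
Try each candidate change and compute the resulting root:
Candidate A: set leaf[6] = 33 -> leaves = [45, 63, 30, 33, 48, 83, 33, 63]
  L0: [45, 63, 30, 33, 48, 83, 33, 63]
  L1: h(45,63)=(45*31+63)%997=461 h(30,33)=(30*31+33)%997=963 h(48,83)=(48*31+83)%997=574 h(33,63)=(33*31+63)%997=89 -> [461, 963, 574, 89]
  L2: h(461,963)=(461*31+963)%997=299 h(574,89)=(574*31+89)%997=934 -> [299, 934]
  L3: h(299,934)=(299*31+934)%997=233 -> [233]
  root = 233 != target 994
Candidate B: set leaf[4] = 38 -> leaves = [45, 63, 30, 33, 38, 83, 27, 63]
  L0: [45, 63, 30, 33, 38, 83, 27, 63]
  L1: h(45,63)=(45*31+63)%997=461 h(30,33)=(30*31+33)%997=963 h(38,83)=(38*31+83)%997=264 h(27,63)=(27*31+63)%997=900 -> [461, 963, 264, 900]
  L2: h(461,963)=(461*31+963)%997=299 h(264,900)=(264*31+900)%997=111 -> [299, 111]
  L3: h(299,111)=(299*31+111)%997=407 -> [407]
  root = 407 != target 994
Candidate C: set leaf[7] = 13 -> leaves = [45, 63, 30, 33, 48, 83, 27, 13]
  L0: [45, 63, 30, 33, 48, 83, 27, 13]
  L1: h(45,63)=(45*31+63)%997=461 h(30,33)=(30*31+33)%997=963 h(48,83)=(48*31+83)%997=574 h(27,13)=(27*31+13)%997=850 -> [461, 963, 574, 850]
  L2: h(461,963)=(461*31+963)%997=299 h(574,850)=(574*31+850)%997=698 -> [299, 698]
  L3: h(299,698)=(299*31+698)%997=994 -> [994]
  root = 994 == target 994  ** MATCH **
Candidate C produces the target root.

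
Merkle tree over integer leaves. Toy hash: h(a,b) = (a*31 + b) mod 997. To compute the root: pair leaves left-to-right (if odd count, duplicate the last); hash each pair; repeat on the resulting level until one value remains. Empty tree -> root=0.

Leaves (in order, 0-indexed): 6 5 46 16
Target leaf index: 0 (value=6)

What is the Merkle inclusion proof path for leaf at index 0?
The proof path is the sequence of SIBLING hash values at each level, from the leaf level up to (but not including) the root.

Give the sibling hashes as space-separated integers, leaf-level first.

Answer: 5 445

Derivation:
L0 (leaves): [6, 5, 46, 16], target index=0
L1: h(6,5)=(6*31+5)%997=191 [pair 0] h(46,16)=(46*31+16)%997=445 [pair 1] -> [191, 445]
  Sibling for proof at L0: 5
L2: h(191,445)=(191*31+445)%997=384 [pair 0] -> [384]
  Sibling for proof at L1: 445
Root: 384
Proof path (sibling hashes from leaf to root): [5, 445]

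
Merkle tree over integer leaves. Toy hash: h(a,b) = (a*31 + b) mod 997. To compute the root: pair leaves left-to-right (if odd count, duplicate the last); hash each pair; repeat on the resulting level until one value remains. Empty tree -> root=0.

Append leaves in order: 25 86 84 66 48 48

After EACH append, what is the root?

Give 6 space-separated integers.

Answer: 25 861 466 448 229 229

Derivation:
After append 25 (leaves=[25]):
  L0: [25]
  root=25
After append 86 (leaves=[25, 86]):
  L0: [25, 86]
  L1: h(25,86)=(25*31+86)%997=861 -> [861]
  root=861
After append 84 (leaves=[25, 86, 84]):
  L0: [25, 86, 84]
  L1: h(25,86)=(25*31+86)%997=861 h(84,84)=(84*31+84)%997=694 -> [861, 694]
  L2: h(861,694)=(861*31+694)%997=466 -> [466]
  root=466
After append 66 (leaves=[25, 86, 84, 66]):
  L0: [25, 86, 84, 66]
  L1: h(25,86)=(25*31+86)%997=861 h(84,66)=(84*31+66)%997=676 -> [861, 676]
  L2: h(861,676)=(861*31+676)%997=448 -> [448]
  root=448
After append 48 (leaves=[25, 86, 84, 66, 48]):
  L0: [25, 86, 84, 66, 48]
  L1: h(25,86)=(25*31+86)%997=861 h(84,66)=(84*31+66)%997=676 h(48,48)=(48*31+48)%997=539 -> [861, 676, 539]
  L2: h(861,676)=(861*31+676)%997=448 h(539,539)=(539*31+539)%997=299 -> [448, 299]
  L3: h(448,299)=(448*31+299)%997=229 -> [229]
  root=229
After append 48 (leaves=[25, 86, 84, 66, 48, 48]):
  L0: [25, 86, 84, 66, 48, 48]
  L1: h(25,86)=(25*31+86)%997=861 h(84,66)=(84*31+66)%997=676 h(48,48)=(48*31+48)%997=539 -> [861, 676, 539]
  L2: h(861,676)=(861*31+676)%997=448 h(539,539)=(539*31+539)%997=299 -> [448, 299]
  L3: h(448,299)=(448*31+299)%997=229 -> [229]
  root=229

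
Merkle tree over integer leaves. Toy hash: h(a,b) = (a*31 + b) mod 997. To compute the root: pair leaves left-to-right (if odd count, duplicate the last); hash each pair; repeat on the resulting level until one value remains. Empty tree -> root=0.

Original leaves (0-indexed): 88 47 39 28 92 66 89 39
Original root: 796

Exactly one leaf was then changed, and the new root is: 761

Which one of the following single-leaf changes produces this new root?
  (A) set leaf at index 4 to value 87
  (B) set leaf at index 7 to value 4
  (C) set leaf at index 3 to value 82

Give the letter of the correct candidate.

Answer: B

Derivation:
Original leaves: [88, 47, 39, 28, 92, 66, 89, 39]
Target new root: 761
Try each candidate change and compute the resulting root:
Candidate A: set leaf[4] = 87 -> leaves = [88, 47, 39, 28, 87, 66, 89, 39]
  L0: [88, 47, 39, 28, 87, 66, 89, 39]
  L1: h(88,47)=(88*31+47)%997=781 h(39,28)=(39*31+28)%997=240 h(87,66)=(87*31+66)%997=769 h(89,39)=(89*31+39)%997=804 -> [781, 240, 769, 804]
  L2: h(781,240)=(781*31+240)%997=523 h(769,804)=(769*31+804)%997=715 -> [523, 715]
  L3: h(523,715)=(523*31+715)%997=976 -> [976]
  root = 976 != target 761
Candidate B: set leaf[7] = 4 -> leaves = [88, 47, 39, 28, 92, 66, 89, 4]
  L0: [88, 47, 39, 28, 92, 66, 89, 4]
  L1: h(88,47)=(88*31+47)%997=781 h(39,28)=(39*31+28)%997=240 h(92,66)=(92*31+66)%997=924 h(89,4)=(89*31+4)%997=769 -> [781, 240, 924, 769]
  L2: h(781,240)=(781*31+240)%997=523 h(924,769)=(924*31+769)%997=500 -> [523, 500]
  L3: h(523,500)=(523*31+500)%997=761 -> [761]
  root = 761 == target 761  ** MATCH **
Candidate C: set leaf[3] = 82 -> leaves = [88, 47, 39, 82, 92, 66, 89, 39]
  L0: [88, 47, 39, 82, 92, 66, 89, 39]
  L1: h(88,47)=(88*31+47)%997=781 h(39,82)=(39*31+82)%997=294 h(92,66)=(92*31+66)%997=924 h(89,39)=(89*31+39)%997=804 -> [781, 294, 924, 804]
  L2: h(781,294)=(781*31+294)%997=577 h(924,804)=(924*31+804)%997=535 -> [577, 535]
  L3: h(577,535)=(577*31+535)%997=476 -> [476]
  root = 476 != target 761
Candidate B produces the target root.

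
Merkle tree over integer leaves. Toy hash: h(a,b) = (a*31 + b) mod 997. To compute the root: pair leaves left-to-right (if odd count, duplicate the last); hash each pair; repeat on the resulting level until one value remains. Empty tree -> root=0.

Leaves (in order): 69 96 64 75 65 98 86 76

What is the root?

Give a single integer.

L0: [69, 96, 64, 75, 65, 98, 86, 76]
L1: h(69,96)=(69*31+96)%997=241 h(64,75)=(64*31+75)%997=65 h(65,98)=(65*31+98)%997=119 h(86,76)=(86*31+76)%997=748 -> [241, 65, 119, 748]
L2: h(241,65)=(241*31+65)%997=557 h(119,748)=(119*31+748)%997=449 -> [557, 449]
L3: h(557,449)=(557*31+449)%997=767 -> [767]

Answer: 767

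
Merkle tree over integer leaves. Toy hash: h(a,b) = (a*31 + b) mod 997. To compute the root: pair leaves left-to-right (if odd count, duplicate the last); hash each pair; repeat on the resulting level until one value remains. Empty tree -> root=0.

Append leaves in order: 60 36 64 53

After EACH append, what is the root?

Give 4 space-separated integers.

Answer: 60 899 7 993

Derivation:
After append 60 (leaves=[60]):
  L0: [60]
  root=60
After append 36 (leaves=[60, 36]):
  L0: [60, 36]
  L1: h(60,36)=(60*31+36)%997=899 -> [899]
  root=899
After append 64 (leaves=[60, 36, 64]):
  L0: [60, 36, 64]
  L1: h(60,36)=(60*31+36)%997=899 h(64,64)=(64*31+64)%997=54 -> [899, 54]
  L2: h(899,54)=(899*31+54)%997=7 -> [7]
  root=7
After append 53 (leaves=[60, 36, 64, 53]):
  L0: [60, 36, 64, 53]
  L1: h(60,36)=(60*31+36)%997=899 h(64,53)=(64*31+53)%997=43 -> [899, 43]
  L2: h(899,43)=(899*31+43)%997=993 -> [993]
  root=993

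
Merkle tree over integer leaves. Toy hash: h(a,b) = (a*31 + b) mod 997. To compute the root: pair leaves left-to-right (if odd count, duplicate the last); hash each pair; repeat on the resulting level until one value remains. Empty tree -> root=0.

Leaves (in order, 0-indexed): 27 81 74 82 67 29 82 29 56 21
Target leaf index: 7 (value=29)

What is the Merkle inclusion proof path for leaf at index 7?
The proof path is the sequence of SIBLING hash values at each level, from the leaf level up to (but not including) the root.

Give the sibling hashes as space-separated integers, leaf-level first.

L0 (leaves): [27, 81, 74, 82, 67, 29, 82, 29, 56, 21], target index=7
L1: h(27,81)=(27*31+81)%997=918 [pair 0] h(74,82)=(74*31+82)%997=382 [pair 1] h(67,29)=(67*31+29)%997=112 [pair 2] h(82,29)=(82*31+29)%997=577 [pair 3] h(56,21)=(56*31+21)%997=760 [pair 4] -> [918, 382, 112, 577, 760]
  Sibling for proof at L0: 82
L2: h(918,382)=(918*31+382)%997=924 [pair 0] h(112,577)=(112*31+577)%997=61 [pair 1] h(760,760)=(760*31+760)%997=392 [pair 2] -> [924, 61, 392]
  Sibling for proof at L1: 112
L3: h(924,61)=(924*31+61)%997=789 [pair 0] h(392,392)=(392*31+392)%997=580 [pair 1] -> [789, 580]
  Sibling for proof at L2: 924
L4: h(789,580)=(789*31+580)%997=114 [pair 0] -> [114]
  Sibling for proof at L3: 580
Root: 114
Proof path (sibling hashes from leaf to root): [82, 112, 924, 580]

Answer: 82 112 924 580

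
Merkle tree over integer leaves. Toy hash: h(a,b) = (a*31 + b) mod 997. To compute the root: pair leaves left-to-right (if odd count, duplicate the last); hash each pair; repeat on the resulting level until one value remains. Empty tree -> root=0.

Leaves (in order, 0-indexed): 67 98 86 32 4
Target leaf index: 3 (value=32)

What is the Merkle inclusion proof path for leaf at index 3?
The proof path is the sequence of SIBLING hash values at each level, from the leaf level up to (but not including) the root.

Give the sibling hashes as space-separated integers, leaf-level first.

L0 (leaves): [67, 98, 86, 32, 4], target index=3
L1: h(67,98)=(67*31+98)%997=181 [pair 0] h(86,32)=(86*31+32)%997=704 [pair 1] h(4,4)=(4*31+4)%997=128 [pair 2] -> [181, 704, 128]
  Sibling for proof at L0: 86
L2: h(181,704)=(181*31+704)%997=333 [pair 0] h(128,128)=(128*31+128)%997=108 [pair 1] -> [333, 108]
  Sibling for proof at L1: 181
L3: h(333,108)=(333*31+108)%997=461 [pair 0] -> [461]
  Sibling for proof at L2: 108
Root: 461
Proof path (sibling hashes from leaf to root): [86, 181, 108]

Answer: 86 181 108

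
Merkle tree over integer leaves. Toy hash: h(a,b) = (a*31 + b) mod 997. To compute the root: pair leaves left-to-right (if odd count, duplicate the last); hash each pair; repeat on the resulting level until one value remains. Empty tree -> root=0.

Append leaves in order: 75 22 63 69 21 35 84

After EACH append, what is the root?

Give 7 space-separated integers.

After append 75 (leaves=[75]):
  L0: [75]
  root=75
After append 22 (leaves=[75, 22]):
  L0: [75, 22]
  L1: h(75,22)=(75*31+22)%997=353 -> [353]
  root=353
After append 63 (leaves=[75, 22, 63]):
  L0: [75, 22, 63]
  L1: h(75,22)=(75*31+22)%997=353 h(63,63)=(63*31+63)%997=22 -> [353, 22]
  L2: h(353,22)=(353*31+22)%997=995 -> [995]
  root=995
After append 69 (leaves=[75, 22, 63, 69]):
  L0: [75, 22, 63, 69]
  L1: h(75,22)=(75*31+22)%997=353 h(63,69)=(63*31+69)%997=28 -> [353, 28]
  L2: h(353,28)=(353*31+28)%997=4 -> [4]
  root=4
After append 21 (leaves=[75, 22, 63, 69, 21]):
  L0: [75, 22, 63, 69, 21]
  L1: h(75,22)=(75*31+22)%997=353 h(63,69)=(63*31+69)%997=28 h(21,21)=(21*31+21)%997=672 -> [353, 28, 672]
  L2: h(353,28)=(353*31+28)%997=4 h(672,672)=(672*31+672)%997=567 -> [4, 567]
  L3: h(4,567)=(4*31+567)%997=691 -> [691]
  root=691
After append 35 (leaves=[75, 22, 63, 69, 21, 35]):
  L0: [75, 22, 63, 69, 21, 35]
  L1: h(75,22)=(75*31+22)%997=353 h(63,69)=(63*31+69)%997=28 h(21,35)=(21*31+35)%997=686 -> [353, 28, 686]
  L2: h(353,28)=(353*31+28)%997=4 h(686,686)=(686*31+686)%997=18 -> [4, 18]
  L3: h(4,18)=(4*31+18)%997=142 -> [142]
  root=142
After append 84 (leaves=[75, 22, 63, 69, 21, 35, 84]):
  L0: [75, 22, 63, 69, 21, 35, 84]
  L1: h(75,22)=(75*31+22)%997=353 h(63,69)=(63*31+69)%997=28 h(21,35)=(21*31+35)%997=686 h(84,84)=(84*31+84)%997=694 -> [353, 28, 686, 694]
  L2: h(353,28)=(353*31+28)%997=4 h(686,694)=(686*31+694)%997=26 -> [4, 26]
  L3: h(4,26)=(4*31+26)%997=150 -> [150]
  root=150

Answer: 75 353 995 4 691 142 150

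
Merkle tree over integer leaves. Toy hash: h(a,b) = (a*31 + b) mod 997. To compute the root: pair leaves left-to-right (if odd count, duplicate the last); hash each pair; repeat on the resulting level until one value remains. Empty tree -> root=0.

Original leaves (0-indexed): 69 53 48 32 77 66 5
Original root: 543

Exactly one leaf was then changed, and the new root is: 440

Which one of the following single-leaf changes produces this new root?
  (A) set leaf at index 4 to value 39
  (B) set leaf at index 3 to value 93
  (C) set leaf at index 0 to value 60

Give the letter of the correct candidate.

Original leaves: [69, 53, 48, 32, 77, 66, 5]
Target new root: 440
Try each candidate change and compute the resulting root:
Candidate A: set leaf[4] = 39 -> leaves = [69, 53, 48, 32, 39, 66, 5]
  L0: [69, 53, 48, 32, 39, 66, 5]
  L1: h(69,53)=(69*31+53)%997=198 h(48,32)=(48*31+32)%997=523 h(39,66)=(39*31+66)%997=278 h(5,5)=(5*31+5)%997=160 -> [198, 523, 278, 160]
  L2: h(198,523)=(198*31+523)%997=679 h(278,160)=(278*31+160)%997=802 -> [679, 802]
  L3: h(679,802)=(679*31+802)%997=914 -> [914]
  root = 914 != target 440
Candidate B: set leaf[3] = 93 -> leaves = [69, 53, 48, 93, 77, 66, 5]
  L0: [69, 53, 48, 93, 77, 66, 5]
  L1: h(69,53)=(69*31+53)%997=198 h(48,93)=(48*31+93)%997=584 h(77,66)=(77*31+66)%997=459 h(5,5)=(5*31+5)%997=160 -> [198, 584, 459, 160]
  L2: h(198,584)=(198*31+584)%997=740 h(459,160)=(459*31+160)%997=431 -> [740, 431]
  L3: h(740,431)=(740*31+431)%997=440 -> [440]
  root = 440 == target 440  ** MATCH **
Candidate C: set leaf[0] = 60 -> leaves = [60, 53, 48, 32, 77, 66, 5]
  L0: [60, 53, 48, 32, 77, 66, 5]
  L1: h(60,53)=(60*31+53)%997=916 h(48,32)=(48*31+32)%997=523 h(77,66)=(77*31+66)%997=459 h(5,5)=(5*31+5)%997=160 -> [916, 523, 459, 160]
  L2: h(916,523)=(916*31+523)%997=6 h(459,160)=(459*31+160)%997=431 -> [6, 431]
  L3: h(6,431)=(6*31+431)%997=617 -> [617]
  root = 617 != target 440
Candidate B produces the target root.

Answer: B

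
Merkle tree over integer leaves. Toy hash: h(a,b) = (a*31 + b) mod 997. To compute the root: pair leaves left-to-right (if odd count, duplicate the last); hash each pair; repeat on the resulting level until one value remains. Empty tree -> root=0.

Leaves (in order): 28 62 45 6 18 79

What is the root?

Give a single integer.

Answer: 425

Derivation:
L0: [28, 62, 45, 6, 18, 79]
L1: h(28,62)=(28*31+62)%997=930 h(45,6)=(45*31+6)%997=404 h(18,79)=(18*31+79)%997=637 -> [930, 404, 637]
L2: h(930,404)=(930*31+404)%997=321 h(637,637)=(637*31+637)%997=444 -> [321, 444]
L3: h(321,444)=(321*31+444)%997=425 -> [425]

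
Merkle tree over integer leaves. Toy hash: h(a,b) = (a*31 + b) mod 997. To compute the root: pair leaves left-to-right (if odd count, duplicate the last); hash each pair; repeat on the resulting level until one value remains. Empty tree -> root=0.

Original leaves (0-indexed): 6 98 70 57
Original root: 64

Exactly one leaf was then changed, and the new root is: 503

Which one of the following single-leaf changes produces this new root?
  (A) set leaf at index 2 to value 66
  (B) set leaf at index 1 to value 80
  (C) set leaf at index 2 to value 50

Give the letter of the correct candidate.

Answer: B

Derivation:
Original leaves: [6, 98, 70, 57]
Target new root: 503
Try each candidate change and compute the resulting root:
Candidate A: set leaf[2] = 66 -> leaves = [6, 98, 66, 57]
  L0: [6, 98, 66, 57]
  L1: h(6,98)=(6*31+98)%997=284 h(66,57)=(66*31+57)%997=109 -> [284, 109]
  L2: h(284,109)=(284*31+109)%997=937 -> [937]
  root = 937 != target 503
Candidate B: set leaf[1] = 80 -> leaves = [6, 80, 70, 57]
  L0: [6, 80, 70, 57]
  L1: h(6,80)=(6*31+80)%997=266 h(70,57)=(70*31+57)%997=233 -> [266, 233]
  L2: h(266,233)=(266*31+233)%997=503 -> [503]
  root = 503 == target 503  ** MATCH **
Candidate C: set leaf[2] = 50 -> leaves = [6, 98, 50, 57]
  L0: [6, 98, 50, 57]
  L1: h(6,98)=(6*31+98)%997=284 h(50,57)=(50*31+57)%997=610 -> [284, 610]
  L2: h(284,610)=(284*31+610)%997=441 -> [441]
  root = 441 != target 503
Candidate B produces the target root.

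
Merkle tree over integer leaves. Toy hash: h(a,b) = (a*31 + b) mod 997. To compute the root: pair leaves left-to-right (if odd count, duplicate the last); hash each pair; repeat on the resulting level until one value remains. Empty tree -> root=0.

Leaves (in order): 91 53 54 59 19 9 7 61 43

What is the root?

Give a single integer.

L0: [91, 53, 54, 59, 19, 9, 7, 61, 43]
L1: h(91,53)=(91*31+53)%997=880 h(54,59)=(54*31+59)%997=736 h(19,9)=(19*31+9)%997=598 h(7,61)=(7*31+61)%997=278 h(43,43)=(43*31+43)%997=379 -> [880, 736, 598, 278, 379]
L2: h(880,736)=(880*31+736)%997=100 h(598,278)=(598*31+278)%997=870 h(379,379)=(379*31+379)%997=164 -> [100, 870, 164]
L3: h(100,870)=(100*31+870)%997=979 h(164,164)=(164*31+164)%997=263 -> [979, 263]
L4: h(979,263)=(979*31+263)%997=702 -> [702]

Answer: 702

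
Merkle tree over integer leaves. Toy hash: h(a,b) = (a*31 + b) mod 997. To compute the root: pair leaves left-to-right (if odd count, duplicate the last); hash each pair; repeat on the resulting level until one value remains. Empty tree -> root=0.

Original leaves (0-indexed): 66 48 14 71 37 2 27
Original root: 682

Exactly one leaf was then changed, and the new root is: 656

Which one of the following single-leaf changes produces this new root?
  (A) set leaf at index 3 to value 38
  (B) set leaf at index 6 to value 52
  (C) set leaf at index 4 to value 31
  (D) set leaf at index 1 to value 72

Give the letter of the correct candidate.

Original leaves: [66, 48, 14, 71, 37, 2, 27]
Target new root: 656
Try each candidate change and compute the resulting root:
Candidate A: set leaf[3] = 38 -> leaves = [66, 48, 14, 38, 37, 2, 27]
  L0: [66, 48, 14, 38, 37, 2, 27]
  L1: h(66,48)=(66*31+48)%997=100 h(14,38)=(14*31+38)%997=472 h(37,2)=(37*31+2)%997=152 h(27,27)=(27*31+27)%997=864 -> [100, 472, 152, 864]
  L2: h(100,472)=(100*31+472)%997=581 h(152,864)=(152*31+864)%997=591 -> [581, 591]
  L3: h(581,591)=(581*31+591)%997=656 -> [656]
  root = 656 == target 656  ** MATCH **
Candidate B: set leaf[6] = 52 -> leaves = [66, 48, 14, 71, 37, 2, 52]
  L0: [66, 48, 14, 71, 37, 2, 52]
  L1: h(66,48)=(66*31+48)%997=100 h(14,71)=(14*31+71)%997=505 h(37,2)=(37*31+2)%997=152 h(52,52)=(52*31+52)%997=667 -> [100, 505, 152, 667]
  L2: h(100,505)=(100*31+505)%997=614 h(152,667)=(152*31+667)%997=394 -> [614, 394]
  L3: h(614,394)=(614*31+394)%997=485 -> [485]
  root = 485 != target 656
Candidate C: set leaf[4] = 31 -> leaves = [66, 48, 14, 71, 31, 2, 27]
  L0: [66, 48, 14, 71, 31, 2, 27]
  L1: h(66,48)=(66*31+48)%997=100 h(14,71)=(14*31+71)%997=505 h(31,2)=(31*31+2)%997=963 h(27,27)=(27*31+27)%997=864 -> [100, 505, 963, 864]
  L2: h(100,505)=(100*31+505)%997=614 h(963,864)=(963*31+864)%997=807 -> [614, 807]
  L3: h(614,807)=(614*31+807)%997=898 -> [898]
  root = 898 != target 656
Candidate D: set leaf[1] = 72 -> leaves = [66, 72, 14, 71, 37, 2, 27]
  L0: [66, 72, 14, 71, 37, 2, 27]
  L1: h(66,72)=(66*31+72)%997=124 h(14,71)=(14*31+71)%997=505 h(37,2)=(37*31+2)%997=152 h(27,27)=(27*31+27)%997=864 -> [124, 505, 152, 864]
  L2: h(124,505)=(124*31+505)%997=361 h(152,864)=(152*31+864)%997=591 -> [361, 591]
  L3: h(361,591)=(361*31+591)%997=815 -> [815]
  root = 815 != target 656
Candidate A produces the target root.

Answer: A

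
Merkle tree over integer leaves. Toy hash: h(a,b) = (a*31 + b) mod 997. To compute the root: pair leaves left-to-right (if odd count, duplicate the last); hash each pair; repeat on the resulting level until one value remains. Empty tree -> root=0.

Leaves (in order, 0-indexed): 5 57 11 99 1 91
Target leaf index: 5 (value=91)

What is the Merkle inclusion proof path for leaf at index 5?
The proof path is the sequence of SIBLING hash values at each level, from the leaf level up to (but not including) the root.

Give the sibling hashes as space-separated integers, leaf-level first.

L0 (leaves): [5, 57, 11, 99, 1, 91], target index=5
L1: h(5,57)=(5*31+57)%997=212 [pair 0] h(11,99)=(11*31+99)%997=440 [pair 1] h(1,91)=(1*31+91)%997=122 [pair 2] -> [212, 440, 122]
  Sibling for proof at L0: 1
L2: h(212,440)=(212*31+440)%997=33 [pair 0] h(122,122)=(122*31+122)%997=913 [pair 1] -> [33, 913]
  Sibling for proof at L1: 122
L3: h(33,913)=(33*31+913)%997=939 [pair 0] -> [939]
  Sibling for proof at L2: 33
Root: 939
Proof path (sibling hashes from leaf to root): [1, 122, 33]

Answer: 1 122 33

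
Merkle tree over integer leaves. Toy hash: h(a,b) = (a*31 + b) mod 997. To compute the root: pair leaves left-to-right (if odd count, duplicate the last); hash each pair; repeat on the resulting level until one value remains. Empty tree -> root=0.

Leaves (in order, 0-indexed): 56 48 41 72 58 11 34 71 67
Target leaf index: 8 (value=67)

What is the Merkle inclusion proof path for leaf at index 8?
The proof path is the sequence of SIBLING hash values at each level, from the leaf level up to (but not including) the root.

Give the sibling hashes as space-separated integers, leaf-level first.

L0 (leaves): [56, 48, 41, 72, 58, 11, 34, 71, 67], target index=8
L1: h(56,48)=(56*31+48)%997=787 [pair 0] h(41,72)=(41*31+72)%997=346 [pair 1] h(58,11)=(58*31+11)%997=812 [pair 2] h(34,71)=(34*31+71)%997=128 [pair 3] h(67,67)=(67*31+67)%997=150 [pair 4] -> [787, 346, 812, 128, 150]
  Sibling for proof at L0: 67
L2: h(787,346)=(787*31+346)%997=815 [pair 0] h(812,128)=(812*31+128)%997=375 [pair 1] h(150,150)=(150*31+150)%997=812 [pair 2] -> [815, 375, 812]
  Sibling for proof at L1: 150
L3: h(815,375)=(815*31+375)%997=715 [pair 0] h(812,812)=(812*31+812)%997=62 [pair 1] -> [715, 62]
  Sibling for proof at L2: 812
L4: h(715,62)=(715*31+62)%997=293 [pair 0] -> [293]
  Sibling for proof at L3: 715
Root: 293
Proof path (sibling hashes from leaf to root): [67, 150, 812, 715]

Answer: 67 150 812 715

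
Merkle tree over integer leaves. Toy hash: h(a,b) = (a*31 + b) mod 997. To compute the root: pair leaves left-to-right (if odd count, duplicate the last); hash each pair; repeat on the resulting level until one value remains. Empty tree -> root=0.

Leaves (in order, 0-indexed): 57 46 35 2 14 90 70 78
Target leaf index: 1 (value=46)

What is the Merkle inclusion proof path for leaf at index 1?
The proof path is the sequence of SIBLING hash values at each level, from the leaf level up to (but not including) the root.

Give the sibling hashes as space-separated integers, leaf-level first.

L0 (leaves): [57, 46, 35, 2, 14, 90, 70, 78], target index=1
L1: h(57,46)=(57*31+46)%997=816 [pair 0] h(35,2)=(35*31+2)%997=90 [pair 1] h(14,90)=(14*31+90)%997=524 [pair 2] h(70,78)=(70*31+78)%997=254 [pair 3] -> [816, 90, 524, 254]
  Sibling for proof at L0: 57
L2: h(816,90)=(816*31+90)%997=461 [pair 0] h(524,254)=(524*31+254)%997=546 [pair 1] -> [461, 546]
  Sibling for proof at L1: 90
L3: h(461,546)=(461*31+546)%997=879 [pair 0] -> [879]
  Sibling for proof at L2: 546
Root: 879
Proof path (sibling hashes from leaf to root): [57, 90, 546]

Answer: 57 90 546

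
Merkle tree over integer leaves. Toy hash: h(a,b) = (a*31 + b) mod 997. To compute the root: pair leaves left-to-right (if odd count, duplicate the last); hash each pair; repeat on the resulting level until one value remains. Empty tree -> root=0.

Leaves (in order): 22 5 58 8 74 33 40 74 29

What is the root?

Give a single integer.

L0: [22, 5, 58, 8, 74, 33, 40, 74, 29]
L1: h(22,5)=(22*31+5)%997=687 h(58,8)=(58*31+8)%997=809 h(74,33)=(74*31+33)%997=333 h(40,74)=(40*31+74)%997=317 h(29,29)=(29*31+29)%997=928 -> [687, 809, 333, 317, 928]
L2: h(687,809)=(687*31+809)%997=172 h(333,317)=(333*31+317)%997=670 h(928,928)=(928*31+928)%997=783 -> [172, 670, 783]
L3: h(172,670)=(172*31+670)%997=20 h(783,783)=(783*31+783)%997=131 -> [20, 131]
L4: h(20,131)=(20*31+131)%997=751 -> [751]

Answer: 751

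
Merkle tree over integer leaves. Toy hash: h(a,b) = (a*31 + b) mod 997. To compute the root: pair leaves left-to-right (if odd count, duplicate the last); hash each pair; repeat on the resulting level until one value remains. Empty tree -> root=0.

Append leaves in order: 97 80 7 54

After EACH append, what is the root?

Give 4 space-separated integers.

After append 97 (leaves=[97]):
  L0: [97]
  root=97
After append 80 (leaves=[97, 80]):
  L0: [97, 80]
  L1: h(97,80)=(97*31+80)%997=96 -> [96]
  root=96
After append 7 (leaves=[97, 80, 7]):
  L0: [97, 80, 7]
  L1: h(97,80)=(97*31+80)%997=96 h(7,7)=(7*31+7)%997=224 -> [96, 224]
  L2: h(96,224)=(96*31+224)%997=209 -> [209]
  root=209
After append 54 (leaves=[97, 80, 7, 54]):
  L0: [97, 80, 7, 54]
  L1: h(97,80)=(97*31+80)%997=96 h(7,54)=(7*31+54)%997=271 -> [96, 271]
  L2: h(96,271)=(96*31+271)%997=256 -> [256]
  root=256

Answer: 97 96 209 256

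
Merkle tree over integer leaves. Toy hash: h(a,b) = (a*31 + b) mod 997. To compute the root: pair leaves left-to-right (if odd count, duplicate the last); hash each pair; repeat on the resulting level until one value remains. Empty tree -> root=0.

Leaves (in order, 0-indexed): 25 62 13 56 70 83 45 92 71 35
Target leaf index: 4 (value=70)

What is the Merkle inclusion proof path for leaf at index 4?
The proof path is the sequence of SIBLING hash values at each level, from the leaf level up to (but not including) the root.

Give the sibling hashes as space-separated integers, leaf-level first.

Answer: 83 490 484 552

Derivation:
L0 (leaves): [25, 62, 13, 56, 70, 83, 45, 92, 71, 35], target index=4
L1: h(25,62)=(25*31+62)%997=837 [pair 0] h(13,56)=(13*31+56)%997=459 [pair 1] h(70,83)=(70*31+83)%997=259 [pair 2] h(45,92)=(45*31+92)%997=490 [pair 3] h(71,35)=(71*31+35)%997=242 [pair 4] -> [837, 459, 259, 490, 242]
  Sibling for proof at L0: 83
L2: h(837,459)=(837*31+459)%997=484 [pair 0] h(259,490)=(259*31+490)%997=543 [pair 1] h(242,242)=(242*31+242)%997=765 [pair 2] -> [484, 543, 765]
  Sibling for proof at L1: 490
L3: h(484,543)=(484*31+543)%997=592 [pair 0] h(765,765)=(765*31+765)%997=552 [pair 1] -> [592, 552]
  Sibling for proof at L2: 484
L4: h(592,552)=(592*31+552)%997=958 [pair 0] -> [958]
  Sibling for proof at L3: 552
Root: 958
Proof path (sibling hashes from leaf to root): [83, 490, 484, 552]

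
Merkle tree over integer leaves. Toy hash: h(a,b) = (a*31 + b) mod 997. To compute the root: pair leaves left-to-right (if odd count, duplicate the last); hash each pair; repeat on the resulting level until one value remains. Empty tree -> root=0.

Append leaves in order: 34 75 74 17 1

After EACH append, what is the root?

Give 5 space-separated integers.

Answer: 34 132 478 421 117

Derivation:
After append 34 (leaves=[34]):
  L0: [34]
  root=34
After append 75 (leaves=[34, 75]):
  L0: [34, 75]
  L1: h(34,75)=(34*31+75)%997=132 -> [132]
  root=132
After append 74 (leaves=[34, 75, 74]):
  L0: [34, 75, 74]
  L1: h(34,75)=(34*31+75)%997=132 h(74,74)=(74*31+74)%997=374 -> [132, 374]
  L2: h(132,374)=(132*31+374)%997=478 -> [478]
  root=478
After append 17 (leaves=[34, 75, 74, 17]):
  L0: [34, 75, 74, 17]
  L1: h(34,75)=(34*31+75)%997=132 h(74,17)=(74*31+17)%997=317 -> [132, 317]
  L2: h(132,317)=(132*31+317)%997=421 -> [421]
  root=421
After append 1 (leaves=[34, 75, 74, 17, 1]):
  L0: [34, 75, 74, 17, 1]
  L1: h(34,75)=(34*31+75)%997=132 h(74,17)=(74*31+17)%997=317 h(1,1)=(1*31+1)%997=32 -> [132, 317, 32]
  L2: h(132,317)=(132*31+317)%997=421 h(32,32)=(32*31+32)%997=27 -> [421, 27]
  L3: h(421,27)=(421*31+27)%997=117 -> [117]
  root=117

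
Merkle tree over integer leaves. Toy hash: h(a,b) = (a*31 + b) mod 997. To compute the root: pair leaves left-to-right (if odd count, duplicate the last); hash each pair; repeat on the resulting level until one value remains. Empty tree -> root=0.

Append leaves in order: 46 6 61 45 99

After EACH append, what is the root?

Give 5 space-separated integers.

Answer: 46 435 482 466 170

Derivation:
After append 46 (leaves=[46]):
  L0: [46]
  root=46
After append 6 (leaves=[46, 6]):
  L0: [46, 6]
  L1: h(46,6)=(46*31+6)%997=435 -> [435]
  root=435
After append 61 (leaves=[46, 6, 61]):
  L0: [46, 6, 61]
  L1: h(46,6)=(46*31+6)%997=435 h(61,61)=(61*31+61)%997=955 -> [435, 955]
  L2: h(435,955)=(435*31+955)%997=482 -> [482]
  root=482
After append 45 (leaves=[46, 6, 61, 45]):
  L0: [46, 6, 61, 45]
  L1: h(46,6)=(46*31+6)%997=435 h(61,45)=(61*31+45)%997=939 -> [435, 939]
  L2: h(435,939)=(435*31+939)%997=466 -> [466]
  root=466
After append 99 (leaves=[46, 6, 61, 45, 99]):
  L0: [46, 6, 61, 45, 99]
  L1: h(46,6)=(46*31+6)%997=435 h(61,45)=(61*31+45)%997=939 h(99,99)=(99*31+99)%997=177 -> [435, 939, 177]
  L2: h(435,939)=(435*31+939)%997=466 h(177,177)=(177*31+177)%997=679 -> [466, 679]
  L3: h(466,679)=(466*31+679)%997=170 -> [170]
  root=170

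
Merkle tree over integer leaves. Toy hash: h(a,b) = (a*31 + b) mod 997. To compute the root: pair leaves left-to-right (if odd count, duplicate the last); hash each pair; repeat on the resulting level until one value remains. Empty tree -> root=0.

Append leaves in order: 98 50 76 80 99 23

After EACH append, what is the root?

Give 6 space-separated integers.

Answer: 98 97 454 458 919 481

Derivation:
After append 98 (leaves=[98]):
  L0: [98]
  root=98
After append 50 (leaves=[98, 50]):
  L0: [98, 50]
  L1: h(98,50)=(98*31+50)%997=97 -> [97]
  root=97
After append 76 (leaves=[98, 50, 76]):
  L0: [98, 50, 76]
  L1: h(98,50)=(98*31+50)%997=97 h(76,76)=(76*31+76)%997=438 -> [97, 438]
  L2: h(97,438)=(97*31+438)%997=454 -> [454]
  root=454
After append 80 (leaves=[98, 50, 76, 80]):
  L0: [98, 50, 76, 80]
  L1: h(98,50)=(98*31+50)%997=97 h(76,80)=(76*31+80)%997=442 -> [97, 442]
  L2: h(97,442)=(97*31+442)%997=458 -> [458]
  root=458
After append 99 (leaves=[98, 50, 76, 80, 99]):
  L0: [98, 50, 76, 80, 99]
  L1: h(98,50)=(98*31+50)%997=97 h(76,80)=(76*31+80)%997=442 h(99,99)=(99*31+99)%997=177 -> [97, 442, 177]
  L2: h(97,442)=(97*31+442)%997=458 h(177,177)=(177*31+177)%997=679 -> [458, 679]
  L3: h(458,679)=(458*31+679)%997=919 -> [919]
  root=919
After append 23 (leaves=[98, 50, 76, 80, 99, 23]):
  L0: [98, 50, 76, 80, 99, 23]
  L1: h(98,50)=(98*31+50)%997=97 h(76,80)=(76*31+80)%997=442 h(99,23)=(99*31+23)%997=101 -> [97, 442, 101]
  L2: h(97,442)=(97*31+442)%997=458 h(101,101)=(101*31+101)%997=241 -> [458, 241]
  L3: h(458,241)=(458*31+241)%997=481 -> [481]
  root=481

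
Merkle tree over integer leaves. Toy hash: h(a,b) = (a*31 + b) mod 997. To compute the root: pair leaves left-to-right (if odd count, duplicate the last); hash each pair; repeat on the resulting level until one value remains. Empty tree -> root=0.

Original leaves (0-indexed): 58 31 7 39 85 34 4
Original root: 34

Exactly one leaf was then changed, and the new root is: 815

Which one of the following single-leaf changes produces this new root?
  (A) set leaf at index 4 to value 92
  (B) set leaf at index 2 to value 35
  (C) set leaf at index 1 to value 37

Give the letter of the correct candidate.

Answer: C

Derivation:
Original leaves: [58, 31, 7, 39, 85, 34, 4]
Target new root: 815
Try each candidate change and compute the resulting root:
Candidate A: set leaf[4] = 92 -> leaves = [58, 31, 7, 39, 92, 34, 4]
  L0: [58, 31, 7, 39, 92, 34, 4]
  L1: h(58,31)=(58*31+31)%997=832 h(7,39)=(7*31+39)%997=256 h(92,34)=(92*31+34)%997=892 h(4,4)=(4*31+4)%997=128 -> [832, 256, 892, 128]
  L2: h(832,256)=(832*31+256)%997=126 h(892,128)=(892*31+128)%997=861 -> [126, 861]
  L3: h(126,861)=(126*31+861)%997=779 -> [779]
  root = 779 != target 815
Candidate B: set leaf[2] = 35 -> leaves = [58, 31, 35, 39, 85, 34, 4]
  L0: [58, 31, 35, 39, 85, 34, 4]
  L1: h(58,31)=(58*31+31)%997=832 h(35,39)=(35*31+39)%997=127 h(85,34)=(85*31+34)%997=675 h(4,4)=(4*31+4)%997=128 -> [832, 127, 675, 128]
  L2: h(832,127)=(832*31+127)%997=994 h(675,128)=(675*31+128)%997=116 -> [994, 116]
  L3: h(994,116)=(994*31+116)%997=23 -> [23]
  root = 23 != target 815
Candidate C: set leaf[1] = 37 -> leaves = [58, 37, 7, 39, 85, 34, 4]
  L0: [58, 37, 7, 39, 85, 34, 4]
  L1: h(58,37)=(58*31+37)%997=838 h(7,39)=(7*31+39)%997=256 h(85,34)=(85*31+34)%997=675 h(4,4)=(4*31+4)%997=128 -> [838, 256, 675, 128]
  L2: h(838,256)=(838*31+256)%997=312 h(675,128)=(675*31+128)%997=116 -> [312, 116]
  L3: h(312,116)=(312*31+116)%997=815 -> [815]
  root = 815 == target 815  ** MATCH **
Candidate C produces the target root.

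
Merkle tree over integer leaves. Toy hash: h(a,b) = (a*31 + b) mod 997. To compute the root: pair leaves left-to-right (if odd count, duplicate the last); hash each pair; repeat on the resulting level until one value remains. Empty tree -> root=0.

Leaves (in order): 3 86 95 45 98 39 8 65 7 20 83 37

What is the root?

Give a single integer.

L0: [3, 86, 95, 45, 98, 39, 8, 65, 7, 20, 83, 37]
L1: h(3,86)=(3*31+86)%997=179 h(95,45)=(95*31+45)%997=996 h(98,39)=(98*31+39)%997=86 h(8,65)=(8*31+65)%997=313 h(7,20)=(7*31+20)%997=237 h(83,37)=(83*31+37)%997=616 -> [179, 996, 86, 313, 237, 616]
L2: h(179,996)=(179*31+996)%997=563 h(86,313)=(86*31+313)%997=985 h(237,616)=(237*31+616)%997=984 -> [563, 985, 984]
L3: h(563,985)=(563*31+985)%997=492 h(984,984)=(984*31+984)%997=581 -> [492, 581]
L4: h(492,581)=(492*31+581)%997=878 -> [878]

Answer: 878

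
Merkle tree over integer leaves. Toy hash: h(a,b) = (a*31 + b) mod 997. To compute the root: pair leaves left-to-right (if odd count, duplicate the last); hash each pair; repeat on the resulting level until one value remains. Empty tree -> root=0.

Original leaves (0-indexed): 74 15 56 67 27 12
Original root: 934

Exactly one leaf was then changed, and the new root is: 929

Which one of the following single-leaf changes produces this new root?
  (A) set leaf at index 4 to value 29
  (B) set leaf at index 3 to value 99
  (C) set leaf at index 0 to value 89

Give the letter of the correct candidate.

Original leaves: [74, 15, 56, 67, 27, 12]
Target new root: 929
Try each candidate change and compute the resulting root:
Candidate A: set leaf[4] = 29 -> leaves = [74, 15, 56, 67, 29, 12]
  L0: [74, 15, 56, 67, 29, 12]
  L1: h(74,15)=(74*31+15)%997=315 h(56,67)=(56*31+67)%997=806 h(29,12)=(29*31+12)%997=911 -> [315, 806, 911]
  L2: h(315,806)=(315*31+806)%997=601 h(911,911)=(911*31+911)%997=239 -> [601, 239]
  L3: h(601,239)=(601*31+239)%997=924 -> [924]
  root = 924 != target 929
Candidate B: set leaf[3] = 99 -> leaves = [74, 15, 56, 99, 27, 12]
  L0: [74, 15, 56, 99, 27, 12]
  L1: h(74,15)=(74*31+15)%997=315 h(56,99)=(56*31+99)%997=838 h(27,12)=(27*31+12)%997=849 -> [315, 838, 849]
  L2: h(315,838)=(315*31+838)%997=633 h(849,849)=(849*31+849)%997=249 -> [633, 249]
  L3: h(633,249)=(633*31+249)%997=929 -> [929]
  root = 929 == target 929  ** MATCH **
Candidate C: set leaf[0] = 89 -> leaves = [89, 15, 56, 67, 27, 12]
  L0: [89, 15, 56, 67, 27, 12]
  L1: h(89,15)=(89*31+15)%997=780 h(56,67)=(56*31+67)%997=806 h(27,12)=(27*31+12)%997=849 -> [780, 806, 849]
  L2: h(780,806)=(780*31+806)%997=61 h(849,849)=(849*31+849)%997=249 -> [61, 249]
  L3: h(61,249)=(61*31+249)%997=146 -> [146]
  root = 146 != target 929
Candidate B produces the target root.

Answer: B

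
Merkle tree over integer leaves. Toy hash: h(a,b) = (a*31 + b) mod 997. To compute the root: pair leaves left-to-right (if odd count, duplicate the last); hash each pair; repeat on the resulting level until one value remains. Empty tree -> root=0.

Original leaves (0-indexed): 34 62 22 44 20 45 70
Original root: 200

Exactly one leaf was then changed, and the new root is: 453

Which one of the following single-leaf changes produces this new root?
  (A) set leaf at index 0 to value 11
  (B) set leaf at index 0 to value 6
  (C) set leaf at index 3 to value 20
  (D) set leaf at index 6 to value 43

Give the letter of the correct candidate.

Original leaves: [34, 62, 22, 44, 20, 45, 70]
Target new root: 453
Try each candidate change and compute the resulting root:
Candidate A: set leaf[0] = 11 -> leaves = [11, 62, 22, 44, 20, 45, 70]
  L0: [11, 62, 22, 44, 20, 45, 70]
  L1: h(11,62)=(11*31+62)%997=403 h(22,44)=(22*31+44)%997=726 h(20,45)=(20*31+45)%997=665 h(70,70)=(70*31+70)%997=246 -> [403, 726, 665, 246]
  L2: h(403,726)=(403*31+726)%997=258 h(665,246)=(665*31+246)%997=921 -> [258, 921]
  L3: h(258,921)=(258*31+921)%997=943 -> [943]
  root = 943 != target 453
Candidate B: set leaf[0] = 6 -> leaves = [6, 62, 22, 44, 20, 45, 70]
  L0: [6, 62, 22, 44, 20, 45, 70]
  L1: h(6,62)=(6*31+62)%997=248 h(22,44)=(22*31+44)%997=726 h(20,45)=(20*31+45)%997=665 h(70,70)=(70*31+70)%997=246 -> [248, 726, 665, 246]
  L2: h(248,726)=(248*31+726)%997=438 h(665,246)=(665*31+246)%997=921 -> [438, 921]
  L3: h(438,921)=(438*31+921)%997=541 -> [541]
  root = 541 != target 453
Candidate C: set leaf[3] = 20 -> leaves = [34, 62, 22, 20, 20, 45, 70]
  L0: [34, 62, 22, 20, 20, 45, 70]
  L1: h(34,62)=(34*31+62)%997=119 h(22,20)=(22*31+20)%997=702 h(20,45)=(20*31+45)%997=665 h(70,70)=(70*31+70)%997=246 -> [119, 702, 665, 246]
  L2: h(119,702)=(119*31+702)%997=403 h(665,246)=(665*31+246)%997=921 -> [403, 921]
  L3: h(403,921)=(403*31+921)%997=453 -> [453]
  root = 453 == target 453  ** MATCH **
Candidate D: set leaf[6] = 43 -> leaves = [34, 62, 22, 44, 20, 45, 43]
  L0: [34, 62, 22, 44, 20, 45, 43]
  L1: h(34,62)=(34*31+62)%997=119 h(22,44)=(22*31+44)%997=726 h(20,45)=(20*31+45)%997=665 h(43,43)=(43*31+43)%997=379 -> [119, 726, 665, 379]
  L2: h(119,726)=(119*31+726)%997=427 h(665,379)=(665*31+379)%997=57 -> [427, 57]
  L3: h(427,57)=(427*31+57)%997=333 -> [333]
  root = 333 != target 453
Candidate C produces the target root.

Answer: C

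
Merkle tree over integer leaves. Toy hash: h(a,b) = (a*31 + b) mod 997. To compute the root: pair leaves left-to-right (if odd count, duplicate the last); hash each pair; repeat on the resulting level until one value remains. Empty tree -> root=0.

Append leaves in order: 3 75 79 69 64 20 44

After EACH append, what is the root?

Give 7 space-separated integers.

After append 3 (leaves=[3]):
  L0: [3]
  root=3
After append 75 (leaves=[3, 75]):
  L0: [3, 75]
  L1: h(3,75)=(3*31+75)%997=168 -> [168]
  root=168
After append 79 (leaves=[3, 75, 79]):
  L0: [3, 75, 79]
  L1: h(3,75)=(3*31+75)%997=168 h(79,79)=(79*31+79)%997=534 -> [168, 534]
  L2: h(168,534)=(168*31+534)%997=757 -> [757]
  root=757
After append 69 (leaves=[3, 75, 79, 69]):
  L0: [3, 75, 79, 69]
  L1: h(3,75)=(3*31+75)%997=168 h(79,69)=(79*31+69)%997=524 -> [168, 524]
  L2: h(168,524)=(168*31+524)%997=747 -> [747]
  root=747
After append 64 (leaves=[3, 75, 79, 69, 64]):
  L0: [3, 75, 79, 69, 64]
  L1: h(3,75)=(3*31+75)%997=168 h(79,69)=(79*31+69)%997=524 h(64,64)=(64*31+64)%997=54 -> [168, 524, 54]
  L2: h(168,524)=(168*31+524)%997=747 h(54,54)=(54*31+54)%997=731 -> [747, 731]
  L3: h(747,731)=(747*31+731)%997=957 -> [957]
  root=957
After append 20 (leaves=[3, 75, 79, 69, 64, 20]):
  L0: [3, 75, 79, 69, 64, 20]
  L1: h(3,75)=(3*31+75)%997=168 h(79,69)=(79*31+69)%997=524 h(64,20)=(64*31+20)%997=10 -> [168, 524, 10]
  L2: h(168,524)=(168*31+524)%997=747 h(10,10)=(10*31+10)%997=320 -> [747, 320]
  L3: h(747,320)=(747*31+320)%997=546 -> [546]
  root=546
After append 44 (leaves=[3, 75, 79, 69, 64, 20, 44]):
  L0: [3, 75, 79, 69, 64, 20, 44]
  L1: h(3,75)=(3*31+75)%997=168 h(79,69)=(79*31+69)%997=524 h(64,20)=(64*31+20)%997=10 h(44,44)=(44*31+44)%997=411 -> [168, 524, 10, 411]
  L2: h(168,524)=(168*31+524)%997=747 h(10,411)=(10*31+411)%997=721 -> [747, 721]
  L3: h(747,721)=(747*31+721)%997=947 -> [947]
  root=947

Answer: 3 168 757 747 957 546 947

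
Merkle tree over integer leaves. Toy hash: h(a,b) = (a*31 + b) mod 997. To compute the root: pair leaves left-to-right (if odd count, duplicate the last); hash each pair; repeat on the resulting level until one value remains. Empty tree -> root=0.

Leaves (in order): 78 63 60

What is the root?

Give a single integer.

L0: [78, 63, 60]
L1: h(78,63)=(78*31+63)%997=487 h(60,60)=(60*31+60)%997=923 -> [487, 923]
L2: h(487,923)=(487*31+923)%997=68 -> [68]

Answer: 68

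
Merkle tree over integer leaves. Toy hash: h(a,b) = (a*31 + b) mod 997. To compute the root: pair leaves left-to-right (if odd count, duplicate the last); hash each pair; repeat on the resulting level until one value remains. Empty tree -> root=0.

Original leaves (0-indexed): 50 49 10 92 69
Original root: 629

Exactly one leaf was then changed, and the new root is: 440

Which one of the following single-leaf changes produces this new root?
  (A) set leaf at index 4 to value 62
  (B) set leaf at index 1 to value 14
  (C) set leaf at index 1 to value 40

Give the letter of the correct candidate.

Answer: A

Derivation:
Original leaves: [50, 49, 10, 92, 69]
Target new root: 440
Try each candidate change and compute the resulting root:
Candidate A: set leaf[4] = 62 -> leaves = [50, 49, 10, 92, 62]
  L0: [50, 49, 10, 92, 62]
  L1: h(50,49)=(50*31+49)%997=602 h(10,92)=(10*31+92)%997=402 h(62,62)=(62*31+62)%997=987 -> [602, 402, 987]
  L2: h(602,402)=(602*31+402)%997=121 h(987,987)=(987*31+987)%997=677 -> [121, 677]
  L3: h(121,677)=(121*31+677)%997=440 -> [440]
  root = 440 == target 440  ** MATCH **
Candidate B: set leaf[1] = 14 -> leaves = [50, 14, 10, 92, 69]
  L0: [50, 14, 10, 92, 69]
  L1: h(50,14)=(50*31+14)%997=567 h(10,92)=(10*31+92)%997=402 h(69,69)=(69*31+69)%997=214 -> [567, 402, 214]
  L2: h(567,402)=(567*31+402)%997=33 h(214,214)=(214*31+214)%997=866 -> [33, 866]
  L3: h(33,866)=(33*31+866)%997=892 -> [892]
  root = 892 != target 440
Candidate C: set leaf[1] = 40 -> leaves = [50, 40, 10, 92, 69]
  L0: [50, 40, 10, 92, 69]
  L1: h(50,40)=(50*31+40)%997=593 h(10,92)=(10*31+92)%997=402 h(69,69)=(69*31+69)%997=214 -> [593, 402, 214]
  L2: h(593,402)=(593*31+402)%997=839 h(214,214)=(214*31+214)%997=866 -> [839, 866]
  L3: h(839,866)=(839*31+866)%997=953 -> [953]
  root = 953 != target 440
Candidate A produces the target root.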